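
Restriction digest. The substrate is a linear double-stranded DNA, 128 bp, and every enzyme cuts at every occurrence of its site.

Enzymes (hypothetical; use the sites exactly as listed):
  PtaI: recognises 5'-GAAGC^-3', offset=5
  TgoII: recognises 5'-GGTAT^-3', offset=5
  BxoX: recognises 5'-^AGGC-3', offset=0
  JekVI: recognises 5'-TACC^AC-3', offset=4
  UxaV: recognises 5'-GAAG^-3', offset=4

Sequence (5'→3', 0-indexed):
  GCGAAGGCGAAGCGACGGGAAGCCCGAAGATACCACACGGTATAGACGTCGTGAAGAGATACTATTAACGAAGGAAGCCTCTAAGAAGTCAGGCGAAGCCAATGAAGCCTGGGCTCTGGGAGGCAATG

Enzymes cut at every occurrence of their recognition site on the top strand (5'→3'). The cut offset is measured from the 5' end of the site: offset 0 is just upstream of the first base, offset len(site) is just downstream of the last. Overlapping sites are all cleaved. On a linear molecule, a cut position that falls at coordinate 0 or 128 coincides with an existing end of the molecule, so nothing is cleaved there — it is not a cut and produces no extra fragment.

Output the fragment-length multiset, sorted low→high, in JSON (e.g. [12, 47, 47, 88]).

Scan for sites:
  PtaI (GAAGC, off=5): starts [8, 18, 73, 94, 103] → cuts [13, 23, 78, 99, 108]
  TgoII (GGTAT, off=5): starts [38] → cuts [43]
  BxoX (AGGC, off=0): starts [4, 90, 120] → cuts [4, 90, 120]
  JekVI (TACCAC, off=4): starts [30] → cuts [34]
  UxaV (GAAG, off=4): starts [2, 8, 18, 25, 52, 69, 73, 84, 94, 103] → cuts [6, 12, 22, 29, 56, 73, 77, 88, 98, 107]

Pooled cuts: [4, 6, 12, 13, 22, 23, 29, 34, 43, 56, 73, 77, 78, 88, 90, 98, 99, 107, 108, 120]

Fragment lengths:
  [0,4): 4 bp
  [4,6): 2 bp
  [6,12): 6 bp
  [12,13): 1 bp
  [13,22): 9 bp
  [22,23): 1 bp
  [23,29): 6 bp
  [29,34): 5 bp
  [34,43): 9 bp
  [43,56): 13 bp
  [56,73): 17 bp
  [73,77): 4 bp
  [77,78): 1 bp
  [78,88): 10 bp
  [88,90): 2 bp
  [90,98): 8 bp
  [98,99): 1 bp
  [99,107): 8 bp
  [107,108): 1 bp
  [108,120): 12 bp
  [120,128): 8 bp

[1,1,1,1,1,2,2,4,4,5,6,6,8,8,8,9,9,10,12,13,17]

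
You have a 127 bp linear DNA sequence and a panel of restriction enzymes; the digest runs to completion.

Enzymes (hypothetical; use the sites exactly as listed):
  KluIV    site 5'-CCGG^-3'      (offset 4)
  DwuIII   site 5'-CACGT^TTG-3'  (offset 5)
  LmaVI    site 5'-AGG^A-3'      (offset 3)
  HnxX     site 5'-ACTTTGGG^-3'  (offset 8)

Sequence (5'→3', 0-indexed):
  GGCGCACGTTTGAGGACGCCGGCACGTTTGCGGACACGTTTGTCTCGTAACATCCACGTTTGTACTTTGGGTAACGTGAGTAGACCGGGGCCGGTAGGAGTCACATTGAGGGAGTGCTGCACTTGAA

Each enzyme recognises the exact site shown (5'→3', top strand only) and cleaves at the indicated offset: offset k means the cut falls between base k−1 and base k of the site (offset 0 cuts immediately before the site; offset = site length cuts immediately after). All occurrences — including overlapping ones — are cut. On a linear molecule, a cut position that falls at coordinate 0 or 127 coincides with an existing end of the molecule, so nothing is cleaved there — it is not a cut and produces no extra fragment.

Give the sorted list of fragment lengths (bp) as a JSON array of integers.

Per-enzyme occurrences:
  KluIV CCGG/4: at [18, 84, 90] ⇒ [22, 88, 94]
  DwuIII CACGTTTG/5: at [4, 22, 34, 54] ⇒ [9, 27, 39, 59]
  LmaVI AGGA/3: at [12, 95] ⇒ [15, 98]
  HnxX ACTTTGGG/8: at [63] ⇒ [71]

All cut coordinates (distinct, sorted): [9, 15, 22, 27, 39, 59, 71, 88, 94, 98]

Fragments:
  [0,9): 9 bp
  [9,15): 6 bp
  [15,22): 7 bp
  [22,27): 5 bp
  [27,39): 12 bp
  [39,59): 20 bp
  [59,71): 12 bp
  [71,88): 17 bp
  [88,94): 6 bp
  [94,98): 4 bp
  [98,127): 29 bp

[4,5,6,6,7,9,12,12,17,20,29]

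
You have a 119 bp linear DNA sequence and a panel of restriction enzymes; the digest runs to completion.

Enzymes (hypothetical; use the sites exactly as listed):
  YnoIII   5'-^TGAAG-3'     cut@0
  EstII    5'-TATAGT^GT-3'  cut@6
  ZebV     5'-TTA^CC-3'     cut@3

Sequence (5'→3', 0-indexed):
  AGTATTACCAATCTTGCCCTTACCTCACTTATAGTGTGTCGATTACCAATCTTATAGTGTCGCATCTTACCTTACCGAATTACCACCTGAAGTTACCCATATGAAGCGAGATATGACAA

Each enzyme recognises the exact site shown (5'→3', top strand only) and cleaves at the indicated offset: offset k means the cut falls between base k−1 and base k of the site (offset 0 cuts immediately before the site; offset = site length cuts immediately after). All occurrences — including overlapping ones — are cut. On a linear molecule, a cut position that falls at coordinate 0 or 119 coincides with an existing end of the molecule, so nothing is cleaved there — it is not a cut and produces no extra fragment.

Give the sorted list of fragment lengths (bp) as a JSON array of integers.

[5,5,6,7,8,8,10,11,13,13,15,18]

Scan for sites:
  YnoIII (TGAAG, off=0): starts [87, 101] → cuts [87, 101]
  EstII (TATAGTGT, off=6): starts [29, 52] → cuts [35, 58]
  ZebV (TTACC, off=3): starts [4, 19, 42, 66, 71, 79, 92] → cuts [7, 22, 45, 69, 74, 82, 95]

Pooled cuts: [7, 22, 35, 45, 58, 69, 74, 82, 87, 95, 101]

Fragments:
  [0,7): 7 bp
  [7,22): 15 bp
  [22,35): 13 bp
  [35,45): 10 bp
  [45,58): 13 bp
  [58,69): 11 bp
  [69,74): 5 bp
  [74,82): 8 bp
  [82,87): 5 bp
  [87,95): 8 bp
  [95,101): 6 bp
  [101,119): 18 bp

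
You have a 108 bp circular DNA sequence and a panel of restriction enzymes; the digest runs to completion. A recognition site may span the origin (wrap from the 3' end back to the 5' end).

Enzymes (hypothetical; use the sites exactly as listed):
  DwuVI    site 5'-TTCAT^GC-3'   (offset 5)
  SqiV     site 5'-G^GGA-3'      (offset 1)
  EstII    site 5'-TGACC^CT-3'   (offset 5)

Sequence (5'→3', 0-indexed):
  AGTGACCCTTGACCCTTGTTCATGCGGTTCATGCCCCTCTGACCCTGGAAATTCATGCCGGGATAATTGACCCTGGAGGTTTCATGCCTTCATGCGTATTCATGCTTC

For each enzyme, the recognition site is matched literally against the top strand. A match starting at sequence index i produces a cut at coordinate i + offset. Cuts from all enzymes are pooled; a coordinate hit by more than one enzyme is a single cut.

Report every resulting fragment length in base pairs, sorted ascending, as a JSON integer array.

Site scan:
  DwuVI (TTCATGC, off=5): starts [18, 27, 51, 80, 88, 98] → cuts [23, 32, 56, 85, 93, 103]
  SqiV (GGGA, off=1): starts [59] → cuts [60]
  EstII (TGACCCT, off=5): starts [2, 9, 39, 67] → cuts [7, 14, 44, 72]

All cut coordinates (distinct, sorted): [7, 14, 23, 32, 44, 56, 60, 72, 85, 93, 103]

Fragments:
  7→14: 7 bp
  14→23: 9 bp
  23→32: 9 bp
  32→44: 12 bp
  44→56: 12 bp
  56→60: 4 bp
  60→72: 12 bp
  72→85: 13 bp
  85→93: 8 bp
  93→103: 10 bp
  103→7 (wrap): 108-103+7 = 12 bp

[4,7,8,9,9,10,12,12,12,12,13]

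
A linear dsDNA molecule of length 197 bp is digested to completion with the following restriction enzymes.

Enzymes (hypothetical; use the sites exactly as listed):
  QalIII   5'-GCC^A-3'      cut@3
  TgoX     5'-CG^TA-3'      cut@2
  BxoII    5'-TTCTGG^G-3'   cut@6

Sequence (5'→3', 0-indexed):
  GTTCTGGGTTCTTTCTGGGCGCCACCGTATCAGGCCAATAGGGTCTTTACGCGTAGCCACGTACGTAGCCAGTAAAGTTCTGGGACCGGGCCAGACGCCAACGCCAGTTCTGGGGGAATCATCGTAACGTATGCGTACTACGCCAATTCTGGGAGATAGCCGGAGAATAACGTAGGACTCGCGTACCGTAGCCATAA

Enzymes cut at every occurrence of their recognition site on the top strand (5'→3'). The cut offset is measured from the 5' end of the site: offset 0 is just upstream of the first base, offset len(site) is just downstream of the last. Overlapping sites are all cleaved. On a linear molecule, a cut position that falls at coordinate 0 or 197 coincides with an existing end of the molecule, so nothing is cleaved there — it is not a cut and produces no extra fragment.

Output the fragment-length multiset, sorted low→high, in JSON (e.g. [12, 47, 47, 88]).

Per-enzyme occurrences:
  QalIII (GCCA, off=3): starts [20, 33, 55, 67, 89, 96, 102, 141, 190] → cuts [23, 36, 58, 70, 92, 99, 105, 144, 193]
  TgoX (CGTA, off=2): starts [25, 51, 59, 63, 122, 127, 133, 170, 181, 186] → cuts [27, 53, 61, 65, 124, 129, 135, 172, 183, 188]
  BxoII (TTCTGGG, off=6): starts [1, 12, 77, 107, 146] → cuts [7, 18, 83, 113, 152]

All cut coordinates (distinct, sorted): [7, 18, 23, 27, 36, 53, 58, 61, 65, 70, 83, 92, 99, 105, 113, 124, 129, 135, 144, 152, 172, 183, 188, 193]

Fragments:
  [0,7): 7 bp
  [7,18): 11 bp
  [18,23): 5 bp
  [23,27): 4 bp
  [27,36): 9 bp
  [36,53): 17 bp
  [53,58): 5 bp
  [58,61): 3 bp
  [61,65): 4 bp
  [65,70): 5 bp
  [70,83): 13 bp
  [83,92): 9 bp
  [92,99): 7 bp
  [99,105): 6 bp
  [105,113): 8 bp
  [113,124): 11 bp
  [124,129): 5 bp
  [129,135): 6 bp
  [135,144): 9 bp
  [144,152): 8 bp
  [152,172): 20 bp
  [172,183): 11 bp
  [183,188): 5 bp
  [188,193): 5 bp
  [193,197): 4 bp

[3,4,4,4,5,5,5,5,5,5,6,6,7,7,8,8,9,9,9,11,11,11,13,17,20]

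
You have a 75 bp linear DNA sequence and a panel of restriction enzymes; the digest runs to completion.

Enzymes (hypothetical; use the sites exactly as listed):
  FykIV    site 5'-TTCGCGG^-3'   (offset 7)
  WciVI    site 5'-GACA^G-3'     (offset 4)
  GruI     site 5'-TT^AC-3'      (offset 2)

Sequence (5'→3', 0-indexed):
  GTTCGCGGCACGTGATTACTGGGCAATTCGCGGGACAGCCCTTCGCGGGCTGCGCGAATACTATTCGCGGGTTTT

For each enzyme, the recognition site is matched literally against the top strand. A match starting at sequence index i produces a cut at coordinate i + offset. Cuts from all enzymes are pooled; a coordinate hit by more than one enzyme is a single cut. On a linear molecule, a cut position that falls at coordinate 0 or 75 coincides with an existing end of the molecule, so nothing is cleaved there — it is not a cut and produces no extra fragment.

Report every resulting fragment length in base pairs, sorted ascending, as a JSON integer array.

[4,5,8,9,11,16,22]

Site scan:
  FykIV (TTCGCGG, off=7): starts [1, 26, 41, 63] → cuts [8, 33, 48, 70]
  WciVI (GACAG, off=4): starts [33] → cuts [37]
  GruI (TTAC, off=2): starts [15] → cuts [17]

Pooled cuts: [8, 17, 33, 37, 48, 70]

Fragments:
  [0,8): 8 bp
  [8,17): 9 bp
  [17,33): 16 bp
  [33,37): 4 bp
  [37,48): 11 bp
  [48,70): 22 bp
  [70,75): 5 bp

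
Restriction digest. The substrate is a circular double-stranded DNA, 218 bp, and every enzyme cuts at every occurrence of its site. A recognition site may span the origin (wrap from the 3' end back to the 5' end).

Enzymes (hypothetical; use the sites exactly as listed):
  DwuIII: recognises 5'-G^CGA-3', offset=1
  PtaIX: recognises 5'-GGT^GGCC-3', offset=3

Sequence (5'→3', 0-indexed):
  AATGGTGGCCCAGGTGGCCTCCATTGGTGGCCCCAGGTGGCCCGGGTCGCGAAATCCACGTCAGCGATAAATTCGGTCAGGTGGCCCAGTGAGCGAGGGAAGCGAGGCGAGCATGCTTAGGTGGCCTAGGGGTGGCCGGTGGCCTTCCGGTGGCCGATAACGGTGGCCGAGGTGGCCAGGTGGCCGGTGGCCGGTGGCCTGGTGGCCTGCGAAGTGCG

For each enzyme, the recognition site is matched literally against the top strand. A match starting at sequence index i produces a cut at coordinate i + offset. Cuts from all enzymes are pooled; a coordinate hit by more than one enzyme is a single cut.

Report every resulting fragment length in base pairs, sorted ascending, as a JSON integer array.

[5,6,7,7,7,7,8,8,8,9,9,9,10,11,11,11,11,13,13,15,15,18]

Per-enzyme occurrences:
  DwuIII (GCGA, off=1): starts [48, 63, 92, 101, 106, 208, 215] → cuts [49, 64, 93, 102, 107, 209, 216]
  PtaIX (GGTGGCC, off=3): starts [3, 12, 25, 35, 79, 119, 130, 137, 148, 161, 170, 178, 185, 192, 200] → cuts [6, 15, 28, 38, 82, 122, 133, 140, 151, 164, 173, 181, 188, 195, 203]

Pooled cuts: [6, 15, 28, 38, 49, 64, 82, 93, 102, 107, 122, 133, 140, 151, 164, 173, 181, 188, 195, 203, 209, 216]

Fragment lengths:
  6→15: 9 bp
  15→28: 13 bp
  28→38: 10 bp
  38→49: 11 bp
  49→64: 15 bp
  64→82: 18 bp
  82→93: 11 bp
  93→102: 9 bp
  102→107: 5 bp
  107→122: 15 bp
  122→133: 11 bp
  133→140: 7 bp
  140→151: 11 bp
  151→164: 13 bp
  164→173: 9 bp
  173→181: 8 bp
  181→188: 7 bp
  188→195: 7 bp
  195→203: 8 bp
  203→209: 6 bp
  209→216: 7 bp
  216→6 (wrap): 218-216+6 = 8 bp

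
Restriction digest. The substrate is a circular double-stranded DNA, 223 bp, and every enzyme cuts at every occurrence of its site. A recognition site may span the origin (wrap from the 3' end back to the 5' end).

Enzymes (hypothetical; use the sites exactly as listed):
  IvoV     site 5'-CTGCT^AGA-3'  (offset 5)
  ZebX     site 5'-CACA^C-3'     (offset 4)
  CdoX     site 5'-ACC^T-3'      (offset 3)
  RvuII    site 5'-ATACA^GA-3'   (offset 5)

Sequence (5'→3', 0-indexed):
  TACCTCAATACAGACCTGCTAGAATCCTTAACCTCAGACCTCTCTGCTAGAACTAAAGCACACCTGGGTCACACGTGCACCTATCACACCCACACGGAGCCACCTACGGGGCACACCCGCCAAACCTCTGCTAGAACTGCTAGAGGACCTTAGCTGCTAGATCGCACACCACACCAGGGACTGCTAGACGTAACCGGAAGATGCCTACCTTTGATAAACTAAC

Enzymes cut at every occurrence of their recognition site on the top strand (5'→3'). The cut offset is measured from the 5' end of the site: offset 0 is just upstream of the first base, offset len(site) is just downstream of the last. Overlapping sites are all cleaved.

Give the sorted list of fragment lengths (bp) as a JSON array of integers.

Scan for sites:
  IvoV CTGCTAGA/5: at [15, 43, 127, 136, 153, 180] ⇒ [20, 48, 132, 141, 158, 185]
  ZebX CACAC/4: at [58, 69, 84, 90, 111, 164, 169] ⇒ [62, 73, 88, 94, 115, 168, 173]
  CdoX ACCT/3: at [1, 13, 30, 37, 61, 78, 101, 123, 146, 206] ⇒ [4, 16, 33, 40, 64, 81, 104, 126, 149, 209]
  RvuII ATACAGA/5: at [7] ⇒ [12]

Pooled cuts: [4, 12, 16, 20, 33, 40, 48, 62, 64, 73, 81, 88, 94, 104, 115, 126, 132, 141, 149, 158, 168, 173, 185, 209]

Fragments:
  4→12: 8 bp
  12→16: 4 bp
  16→20: 4 bp
  20→33: 13 bp
  33→40: 7 bp
  40→48: 8 bp
  48→62: 14 bp
  62→64: 2 bp
  64→73: 9 bp
  73→81: 8 bp
  81→88: 7 bp
  88→94: 6 bp
  94→104: 10 bp
  104→115: 11 bp
  115→126: 11 bp
  126→132: 6 bp
  132→141: 9 bp
  141→149: 8 bp
  149→158: 9 bp
  158→168: 10 bp
  168→173: 5 bp
  173→185: 12 bp
  185→209: 24 bp
  209→4 (wrap): 223-209+4 = 18 bp

[2,4,4,5,6,6,7,7,8,8,8,8,9,9,9,10,10,11,11,12,13,14,18,24]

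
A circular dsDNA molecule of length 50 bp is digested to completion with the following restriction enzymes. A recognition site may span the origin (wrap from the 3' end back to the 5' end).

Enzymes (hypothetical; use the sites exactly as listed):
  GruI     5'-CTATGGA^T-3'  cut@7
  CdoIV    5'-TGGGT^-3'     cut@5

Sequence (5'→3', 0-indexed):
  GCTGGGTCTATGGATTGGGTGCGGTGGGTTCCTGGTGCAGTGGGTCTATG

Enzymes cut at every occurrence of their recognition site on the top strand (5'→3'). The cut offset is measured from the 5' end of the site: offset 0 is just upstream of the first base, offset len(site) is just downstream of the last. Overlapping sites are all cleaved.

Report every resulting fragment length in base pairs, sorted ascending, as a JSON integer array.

Per-enzyme occurrences:
  GruI (CTATGGAT, off=7): starts [7] → cuts [14]
  CdoIV (TGGGT, off=5): starts [2, 15, 24, 40] → cuts [7, 20, 29, 45]

Pooled cuts: [7, 14, 20, 29, 45]

Fragment lengths:
  7→14: 7 bp
  14→20: 6 bp
  20→29: 9 bp
  29→45: 16 bp
  45→7 (wrap): 50-45+7 = 12 bp

[6,7,9,12,16]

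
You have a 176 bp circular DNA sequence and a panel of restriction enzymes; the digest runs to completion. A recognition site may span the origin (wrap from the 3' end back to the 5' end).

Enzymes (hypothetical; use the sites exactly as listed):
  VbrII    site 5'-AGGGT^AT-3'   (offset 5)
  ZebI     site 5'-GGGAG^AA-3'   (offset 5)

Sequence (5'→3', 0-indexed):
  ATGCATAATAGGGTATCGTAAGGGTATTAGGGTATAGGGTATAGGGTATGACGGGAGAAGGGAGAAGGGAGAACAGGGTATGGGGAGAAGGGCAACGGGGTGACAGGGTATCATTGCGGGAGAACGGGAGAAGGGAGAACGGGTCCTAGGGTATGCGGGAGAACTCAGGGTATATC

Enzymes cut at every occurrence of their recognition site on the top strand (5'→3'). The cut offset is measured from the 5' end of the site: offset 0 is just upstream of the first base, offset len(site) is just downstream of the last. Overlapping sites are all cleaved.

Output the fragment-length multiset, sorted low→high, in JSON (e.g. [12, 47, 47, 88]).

Per-enzyme occurrences:
  VbrII (AGGGTAT, off=5): starts [9, 20, 28, 35, 42, 74, 104, 147, 166] → cuts [14, 25, 33, 40, 47, 79, 109, 152, 171]
  ZebI (GGGAGAA, off=5): starts [52, 59, 66, 82, 117, 125, 132, 156] → cuts [57, 64, 71, 87, 122, 130, 137, 161]

Pooled cuts: [14, 25, 33, 40, 47, 57, 64, 71, 79, 87, 109, 122, 130, 137, 152, 161, 171]

Fragment lengths:
  14→25: 11 bp
  25→33: 8 bp
  33→40: 7 bp
  40→47: 7 bp
  47→57: 10 bp
  57→64: 7 bp
  64→71: 7 bp
  71→79: 8 bp
  79→87: 8 bp
  87→109: 22 bp
  109→122: 13 bp
  122→130: 8 bp
  130→137: 7 bp
  137→152: 15 bp
  152→161: 9 bp
  161→171: 10 bp
  171→14 (wrap): 176-171+14 = 19 bp

[7,7,7,7,7,8,8,8,8,9,10,10,11,13,15,19,22]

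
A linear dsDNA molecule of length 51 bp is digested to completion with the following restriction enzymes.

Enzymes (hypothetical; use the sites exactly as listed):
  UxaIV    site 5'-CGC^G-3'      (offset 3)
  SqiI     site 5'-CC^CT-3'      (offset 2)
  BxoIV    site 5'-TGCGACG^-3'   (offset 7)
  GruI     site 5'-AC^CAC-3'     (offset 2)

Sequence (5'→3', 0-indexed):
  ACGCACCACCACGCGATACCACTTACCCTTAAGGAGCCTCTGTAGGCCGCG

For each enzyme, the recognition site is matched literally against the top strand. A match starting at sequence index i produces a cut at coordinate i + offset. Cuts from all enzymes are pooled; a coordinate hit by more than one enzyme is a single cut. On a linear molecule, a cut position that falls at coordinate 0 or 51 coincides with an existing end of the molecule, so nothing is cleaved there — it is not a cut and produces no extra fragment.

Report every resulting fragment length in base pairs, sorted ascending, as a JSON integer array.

Per-enzyme occurrences:
  UxaIV CGCG/3: at [11, 47] ⇒ [14, 50]
  SqiI CCCT/2: at [25] ⇒ [27]
  BxoIV (TGCGACG, off=7): no sites
  GruI ACCAC/2: at [4, 7, 17] ⇒ [6, 9, 19]

Pooled cuts: [6, 9, 14, 19, 27, 50]

Fragments:
  [0,6): 6 bp
  [6,9): 3 bp
  [9,14): 5 bp
  [14,19): 5 bp
  [19,27): 8 bp
  [27,50): 23 bp
  [50,51): 1 bp

[1,3,5,5,6,8,23]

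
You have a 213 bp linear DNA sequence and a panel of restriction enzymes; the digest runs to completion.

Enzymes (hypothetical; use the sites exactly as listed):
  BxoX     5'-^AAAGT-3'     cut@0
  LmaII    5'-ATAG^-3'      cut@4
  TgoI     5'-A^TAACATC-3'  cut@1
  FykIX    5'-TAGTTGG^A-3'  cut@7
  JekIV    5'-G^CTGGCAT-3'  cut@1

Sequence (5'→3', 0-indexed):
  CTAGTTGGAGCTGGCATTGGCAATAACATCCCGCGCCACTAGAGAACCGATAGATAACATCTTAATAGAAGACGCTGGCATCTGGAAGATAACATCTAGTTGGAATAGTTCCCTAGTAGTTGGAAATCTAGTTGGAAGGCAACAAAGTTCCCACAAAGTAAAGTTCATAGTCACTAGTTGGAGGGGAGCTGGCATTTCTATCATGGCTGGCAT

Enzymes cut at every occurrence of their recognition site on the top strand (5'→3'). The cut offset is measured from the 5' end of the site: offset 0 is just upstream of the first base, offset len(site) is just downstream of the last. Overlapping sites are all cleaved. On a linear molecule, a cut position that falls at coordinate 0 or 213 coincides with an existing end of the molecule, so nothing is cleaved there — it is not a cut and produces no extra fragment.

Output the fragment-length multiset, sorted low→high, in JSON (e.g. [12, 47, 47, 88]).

[1,2,5,5,6,7,7,8,8,11,11,11,12,13,14,14,15,15,18,30]

Per-enzyme occurrences:
  BxoX (AAAGT, off=0): starts [143, 154, 159] → cuts [143, 154, 159]
  LmaII (ATAG, off=4): starts [49, 64, 104, 166] → cuts [53, 68, 108, 170]
  TgoI (ATAACATC, off=1): starts [22, 53, 88] → cuts [23, 54, 89]
  FykIX (TAGTTGGA, off=7): starts [1, 96, 116, 128, 174] → cuts [8, 103, 123, 135, 181]
  JekIV (GCTGGCAT, off=1): starts [9, 73, 187, 205] → cuts [10, 74, 188, 206]

Pooled cuts: [8, 10, 23, 53, 54, 68, 74, 89, 103, 108, 123, 135, 143, 154, 159, 170, 181, 188, 206]

Fragments:
  [0,8): 8 bp
  [8,10): 2 bp
  [10,23): 13 bp
  [23,53): 30 bp
  [53,54): 1 bp
  [54,68): 14 bp
  [68,74): 6 bp
  [74,89): 15 bp
  [89,103): 14 bp
  [103,108): 5 bp
  [108,123): 15 bp
  [123,135): 12 bp
  [135,143): 8 bp
  [143,154): 11 bp
  [154,159): 5 bp
  [159,170): 11 bp
  [170,181): 11 bp
  [181,188): 7 bp
  [188,206): 18 bp
  [206,213): 7 bp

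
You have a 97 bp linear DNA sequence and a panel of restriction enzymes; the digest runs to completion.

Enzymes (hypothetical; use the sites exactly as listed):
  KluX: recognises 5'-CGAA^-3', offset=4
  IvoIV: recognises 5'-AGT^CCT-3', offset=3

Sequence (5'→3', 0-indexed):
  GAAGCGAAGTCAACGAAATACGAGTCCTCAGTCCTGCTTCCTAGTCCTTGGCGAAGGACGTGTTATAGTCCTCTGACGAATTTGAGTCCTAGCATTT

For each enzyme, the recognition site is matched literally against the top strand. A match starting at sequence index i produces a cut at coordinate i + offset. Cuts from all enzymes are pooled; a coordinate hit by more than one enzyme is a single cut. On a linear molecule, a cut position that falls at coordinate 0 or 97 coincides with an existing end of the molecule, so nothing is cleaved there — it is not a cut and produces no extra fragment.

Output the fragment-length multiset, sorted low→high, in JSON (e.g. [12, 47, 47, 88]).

Per-enzyme occurrences:
  KluX CGAA/4: at [4, 13, 51, 76] ⇒ [8, 17, 55, 80]
  IvoIV AGTCCT/3: at [22, 29, 42, 66, 84] ⇒ [25, 32, 45, 69, 87]

All cut coordinates (distinct, sorted): [8, 17, 25, 32, 45, 55, 69, 80, 87]

Fragment lengths:
  [0,8): 8 bp
  [8,17): 9 bp
  [17,25): 8 bp
  [25,32): 7 bp
  [32,45): 13 bp
  [45,55): 10 bp
  [55,69): 14 bp
  [69,80): 11 bp
  [80,87): 7 bp
  [87,97): 10 bp

[7,7,8,8,9,10,10,11,13,14]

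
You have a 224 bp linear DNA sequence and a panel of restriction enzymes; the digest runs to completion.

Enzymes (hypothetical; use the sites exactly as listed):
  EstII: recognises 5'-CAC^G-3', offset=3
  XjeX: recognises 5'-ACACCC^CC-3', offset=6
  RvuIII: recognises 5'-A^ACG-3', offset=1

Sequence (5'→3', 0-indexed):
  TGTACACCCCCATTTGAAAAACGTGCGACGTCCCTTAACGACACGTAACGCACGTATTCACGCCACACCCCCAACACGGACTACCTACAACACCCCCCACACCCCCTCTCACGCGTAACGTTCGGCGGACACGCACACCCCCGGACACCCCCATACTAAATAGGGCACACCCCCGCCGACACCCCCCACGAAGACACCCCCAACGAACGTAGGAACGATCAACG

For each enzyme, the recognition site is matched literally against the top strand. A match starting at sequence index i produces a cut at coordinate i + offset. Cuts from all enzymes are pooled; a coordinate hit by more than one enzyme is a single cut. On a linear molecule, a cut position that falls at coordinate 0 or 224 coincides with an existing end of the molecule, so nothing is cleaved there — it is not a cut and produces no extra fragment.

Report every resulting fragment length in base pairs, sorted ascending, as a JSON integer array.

[3,3,3,4,5,5,6,7,7,7,8,8,8,8,9,9,9,10,10,11,12,15,17,18,22]

Site scan:
  EstII CACG/3: at [41, 50, 58, 74, 109, 129, 186] ⇒ [44, 53, 61, 77, 112, 132, 189]
  XjeX ACACCCCC/6: at [3, 64, 89, 98, 134, 144, 166, 178, 193] ⇒ [9, 70, 95, 104, 140, 150, 172, 184, 199]
  RvuIII AACG/1: at [19, 36, 46, 116, 201, 205, 213, 220] ⇒ [20, 37, 47, 117, 202, 206, 214, 221]

All cut coordinates (distinct, sorted): [9, 20, 37, 44, 47, 53, 61, 70, 77, 95, 104, 112, 117, 132, 140, 150, 172, 184, 189, 199, 202, 206, 214, 221]

Fragments:
  [0,9): 9 bp
  [9,20): 11 bp
  [20,37): 17 bp
  [37,44): 7 bp
  [44,47): 3 bp
  [47,53): 6 bp
  [53,61): 8 bp
  [61,70): 9 bp
  [70,77): 7 bp
  [77,95): 18 bp
  [95,104): 9 bp
  [104,112): 8 bp
  [112,117): 5 bp
  [117,132): 15 bp
  [132,140): 8 bp
  [140,150): 10 bp
  [150,172): 22 bp
  [172,184): 12 bp
  [184,189): 5 bp
  [189,199): 10 bp
  [199,202): 3 bp
  [202,206): 4 bp
  [206,214): 8 bp
  [214,221): 7 bp
  [221,224): 3 bp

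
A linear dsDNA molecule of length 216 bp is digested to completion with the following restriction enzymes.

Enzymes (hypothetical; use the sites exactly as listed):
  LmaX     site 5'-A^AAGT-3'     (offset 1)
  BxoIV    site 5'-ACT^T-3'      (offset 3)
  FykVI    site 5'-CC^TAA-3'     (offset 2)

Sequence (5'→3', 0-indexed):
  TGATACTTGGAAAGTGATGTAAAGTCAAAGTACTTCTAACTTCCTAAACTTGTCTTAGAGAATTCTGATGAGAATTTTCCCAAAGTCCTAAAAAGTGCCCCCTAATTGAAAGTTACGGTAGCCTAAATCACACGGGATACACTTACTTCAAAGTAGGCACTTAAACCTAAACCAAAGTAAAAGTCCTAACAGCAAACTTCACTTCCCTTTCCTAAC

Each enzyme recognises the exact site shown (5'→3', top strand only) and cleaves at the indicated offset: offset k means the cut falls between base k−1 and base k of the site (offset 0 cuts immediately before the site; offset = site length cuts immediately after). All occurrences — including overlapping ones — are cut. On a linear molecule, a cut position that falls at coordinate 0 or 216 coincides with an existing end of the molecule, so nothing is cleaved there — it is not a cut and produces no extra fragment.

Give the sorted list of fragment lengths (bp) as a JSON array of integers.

Per-enzyme occurrences:
  LmaX (AAAGT, off=1): starts [10, 20, 26, 81, 91, 108, 149, 173, 179] → cuts [11, 21, 27, 82, 92, 109, 150, 174, 180]
  BxoIV (ACTT, off=3): starts [4, 31, 38, 47, 140, 144, 158, 195, 200] → cuts [7, 34, 41, 50, 143, 147, 161, 198, 203]
  FykVI (CCTAA, off=2): starts [42, 86, 100, 121, 165, 184, 210] → cuts [44, 88, 102, 123, 167, 186, 212]

All cut coordinates (distinct, sorted): [7, 11, 21, 27, 34, 41, 44, 50, 82, 88, 92, 102, 109, 123, 143, 147, 150, 161, 167, 174, 180, 186, 198, 203, 212]

Fragment lengths:
  [0,7): 7 bp
  [7,11): 4 bp
  [11,21): 10 bp
  [21,27): 6 bp
  [27,34): 7 bp
  [34,41): 7 bp
  [41,44): 3 bp
  [44,50): 6 bp
  [50,82): 32 bp
  [82,88): 6 bp
  [88,92): 4 bp
  [92,102): 10 bp
  [102,109): 7 bp
  [109,123): 14 bp
  [123,143): 20 bp
  [143,147): 4 bp
  [147,150): 3 bp
  [150,161): 11 bp
  [161,167): 6 bp
  [167,174): 7 bp
  [174,180): 6 bp
  [180,186): 6 bp
  [186,198): 12 bp
  [198,203): 5 bp
  [203,212): 9 bp
  [212,216): 4 bp

[3,3,4,4,4,4,5,6,6,6,6,6,6,7,7,7,7,7,9,10,10,11,12,14,20,32]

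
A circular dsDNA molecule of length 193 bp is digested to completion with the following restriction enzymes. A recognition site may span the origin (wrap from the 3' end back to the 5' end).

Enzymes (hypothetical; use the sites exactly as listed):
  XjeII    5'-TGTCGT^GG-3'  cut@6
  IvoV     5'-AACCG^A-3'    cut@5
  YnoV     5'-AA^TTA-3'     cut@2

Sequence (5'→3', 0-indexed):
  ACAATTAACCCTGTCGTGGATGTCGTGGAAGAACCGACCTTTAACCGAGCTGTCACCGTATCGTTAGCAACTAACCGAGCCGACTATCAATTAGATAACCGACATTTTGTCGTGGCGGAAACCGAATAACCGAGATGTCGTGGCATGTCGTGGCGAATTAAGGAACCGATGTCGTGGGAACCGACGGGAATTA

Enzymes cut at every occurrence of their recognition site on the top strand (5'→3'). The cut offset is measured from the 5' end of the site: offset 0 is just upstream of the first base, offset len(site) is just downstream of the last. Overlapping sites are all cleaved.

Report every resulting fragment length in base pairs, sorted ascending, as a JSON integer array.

Site scan:
  XjeII (TGTCGTGG, off=6): starts [11, 20, 107, 135, 145, 169] → cuts [17, 26, 113, 141, 151, 175]
  IvoV (AACCGA, off=5): starts [31, 42, 72, 96, 119, 127, 163, 178] → cuts [36, 47, 77, 101, 124, 132, 168, 183]
  YnoV (AATTA, off=2): starts [2, 88, 155, 188] → cuts [4, 90, 157, 190]

Pooled cuts: [4, 17, 26, 36, 47, 77, 90, 101, 113, 124, 132, 141, 151, 157, 168, 175, 183, 190]

Fragments:
  4→17: 13 bp
  17→26: 9 bp
  26→36: 10 bp
  36→47: 11 bp
  47→77: 30 bp
  77→90: 13 bp
  90→101: 11 bp
  101→113: 12 bp
  113→124: 11 bp
  124→132: 8 bp
  132→141: 9 bp
  141→151: 10 bp
  151→157: 6 bp
  157→168: 11 bp
  168→175: 7 bp
  175→183: 8 bp
  183→190: 7 bp
  190→4 (wrap): 193-190+4 = 7 bp

[6,7,7,7,8,8,9,9,10,10,11,11,11,11,12,13,13,30]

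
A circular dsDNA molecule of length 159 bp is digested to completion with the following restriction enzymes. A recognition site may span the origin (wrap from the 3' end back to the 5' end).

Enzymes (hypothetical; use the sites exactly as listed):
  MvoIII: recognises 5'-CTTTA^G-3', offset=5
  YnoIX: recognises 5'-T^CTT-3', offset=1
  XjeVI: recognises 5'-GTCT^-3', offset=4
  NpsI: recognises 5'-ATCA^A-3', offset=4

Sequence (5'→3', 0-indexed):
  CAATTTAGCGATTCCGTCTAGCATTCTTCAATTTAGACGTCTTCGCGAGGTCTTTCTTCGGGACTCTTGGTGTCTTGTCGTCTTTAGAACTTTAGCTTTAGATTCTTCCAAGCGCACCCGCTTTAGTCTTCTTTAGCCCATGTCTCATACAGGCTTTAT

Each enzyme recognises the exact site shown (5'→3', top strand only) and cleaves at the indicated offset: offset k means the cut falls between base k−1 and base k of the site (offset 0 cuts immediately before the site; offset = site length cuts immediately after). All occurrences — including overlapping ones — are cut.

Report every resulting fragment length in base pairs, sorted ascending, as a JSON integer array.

[1,2,2,2,2,2,2,2,3,4,5,6,6,6,8,8,9,10,10,15,16,17,21]

Scan for sites:
  MvoIII CTTTAG/5: at [81, 89, 95, 120, 130] ⇒ [86, 94, 100, 125, 135]
  YnoIX TCTT/1: at [24, 39, 50, 54, 64, 72, 80, 103, 126, 129] ⇒ [25, 40, 51, 55, 65, 73, 81, 104, 127, 130]
  XjeVI GTCT/4: at [15, 38, 49, 71, 79, 125, 141] ⇒ [19, 42, 53, 75, 83, 129, 145]
  NpsI ATCAA/4: at [157] ⇒ [2]

Pooled cuts: [2, 19, 25, 40, 42, 51, 53, 55, 65, 73, 75, 81, 83, 86, 94, 100, 104, 125, 127, 129, 130, 135, 145]

Fragment lengths:
  2→19: 17 bp
  19→25: 6 bp
  25→40: 15 bp
  40→42: 2 bp
  42→51: 9 bp
  51→53: 2 bp
  53→55: 2 bp
  55→65: 10 bp
  65→73: 8 bp
  73→75: 2 bp
  75→81: 6 bp
  81→83: 2 bp
  83→86: 3 bp
  86→94: 8 bp
  94→100: 6 bp
  100→104: 4 bp
  104→125: 21 bp
  125→127: 2 bp
  127→129: 2 bp
  129→130: 1 bp
  130→135: 5 bp
  135→145: 10 bp
  145→2 (wrap): 159-145+2 = 16 bp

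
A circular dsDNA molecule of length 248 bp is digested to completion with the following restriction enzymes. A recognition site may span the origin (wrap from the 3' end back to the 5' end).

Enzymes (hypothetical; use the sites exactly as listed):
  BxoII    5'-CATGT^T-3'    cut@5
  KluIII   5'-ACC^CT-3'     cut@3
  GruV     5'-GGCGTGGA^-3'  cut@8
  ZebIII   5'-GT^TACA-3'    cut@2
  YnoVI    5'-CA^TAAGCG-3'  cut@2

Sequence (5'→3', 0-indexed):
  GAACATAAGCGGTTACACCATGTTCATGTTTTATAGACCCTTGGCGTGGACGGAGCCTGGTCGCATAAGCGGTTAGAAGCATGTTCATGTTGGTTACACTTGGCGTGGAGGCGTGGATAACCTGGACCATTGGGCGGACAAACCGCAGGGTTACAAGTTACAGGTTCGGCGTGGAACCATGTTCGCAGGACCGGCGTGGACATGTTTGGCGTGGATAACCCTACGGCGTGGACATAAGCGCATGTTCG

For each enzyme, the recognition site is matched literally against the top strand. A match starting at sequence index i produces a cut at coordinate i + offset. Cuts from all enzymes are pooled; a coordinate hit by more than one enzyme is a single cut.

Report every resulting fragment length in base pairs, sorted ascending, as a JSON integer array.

[2,4,5,5,6,6,7,7,8,8,8,10,10,10,11,11,12,15,15,17,18,19,34]

Scan for sites:
  BxoII (CATGTT, off=5): starts [18, 24, 79, 85, 177, 200, 240] → cuts [23, 29, 84, 90, 182, 205, 245]
  KluIII (ACCCT, off=3): starts [36, 217] → cuts [39, 220]
  GruV (GGCGTGGA, off=8): starts [42, 101, 109, 167, 192, 207, 224] → cuts [50, 109, 117, 175, 200, 215, 232]
  ZebIII (GTTACA, off=2): starts [11, 92, 149, 156] → cuts [13, 94, 151, 158]
  YnoVI (CATAAGCG, off=2): starts [3, 63, 232] → cuts [5, 65, 234]

Pooled cuts: [5, 13, 23, 29, 39, 50, 65, 84, 90, 94, 109, 117, 151, 158, 175, 182, 200, 205, 215, 220, 232, 234, 245]

Fragment lengths:
  5→13: 8 bp
  13→23: 10 bp
  23→29: 6 bp
  29→39: 10 bp
  39→50: 11 bp
  50→65: 15 bp
  65→84: 19 bp
  84→90: 6 bp
  90→94: 4 bp
  94→109: 15 bp
  109→117: 8 bp
  117→151: 34 bp
  151→158: 7 bp
  158→175: 17 bp
  175→182: 7 bp
  182→200: 18 bp
  200→205: 5 bp
  205→215: 10 bp
  215→220: 5 bp
  220→232: 12 bp
  232→234: 2 bp
  234→245: 11 bp
  245→5 (wrap): 248-245+5 = 8 bp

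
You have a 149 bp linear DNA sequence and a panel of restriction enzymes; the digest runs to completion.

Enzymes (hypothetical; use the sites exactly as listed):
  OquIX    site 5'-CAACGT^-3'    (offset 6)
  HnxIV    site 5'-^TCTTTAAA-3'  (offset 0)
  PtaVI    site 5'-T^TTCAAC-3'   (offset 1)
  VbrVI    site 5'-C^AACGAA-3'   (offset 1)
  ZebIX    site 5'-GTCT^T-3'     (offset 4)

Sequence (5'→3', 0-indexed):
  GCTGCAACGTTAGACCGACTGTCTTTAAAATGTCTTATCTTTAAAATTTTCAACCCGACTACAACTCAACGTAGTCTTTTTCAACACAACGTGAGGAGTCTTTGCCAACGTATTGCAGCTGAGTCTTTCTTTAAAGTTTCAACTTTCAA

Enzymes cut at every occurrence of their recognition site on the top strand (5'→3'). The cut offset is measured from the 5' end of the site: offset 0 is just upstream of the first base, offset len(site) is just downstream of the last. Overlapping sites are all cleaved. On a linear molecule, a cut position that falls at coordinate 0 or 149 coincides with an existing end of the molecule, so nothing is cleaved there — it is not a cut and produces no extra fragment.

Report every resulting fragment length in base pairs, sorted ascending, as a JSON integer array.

[1,2,2,3,5,9,10,10,10,11,11,11,12,13,15,24]

Site scan:
  OquIX CAACGT/6: at [4, 66, 86, 105] ⇒ [10, 72, 92, 111]
  HnxIV TCTTTAAA/0: at [21, 37, 127] ⇒ [21, 37, 127]
  PtaVI TTTCAAC/1: at [47, 78, 136] ⇒ [48, 79, 137]
  VbrVI (CAACGAA, off=1): no sites
  ZebIX GTCTT/4: at [20, 31, 73, 97, 122] ⇒ [24, 35, 77, 101, 126]

All cut coordinates (distinct, sorted): [10, 21, 24, 35, 37, 48, 72, 77, 79, 92, 101, 111, 126, 127, 137]

Fragment lengths:
  [0,10): 10 bp
  [10,21): 11 bp
  [21,24): 3 bp
  [24,35): 11 bp
  [35,37): 2 bp
  [37,48): 11 bp
  [48,72): 24 bp
  [72,77): 5 bp
  [77,79): 2 bp
  [79,92): 13 bp
  [92,101): 9 bp
  [101,111): 10 bp
  [111,126): 15 bp
  [126,127): 1 bp
  [127,137): 10 bp
  [137,149): 12 bp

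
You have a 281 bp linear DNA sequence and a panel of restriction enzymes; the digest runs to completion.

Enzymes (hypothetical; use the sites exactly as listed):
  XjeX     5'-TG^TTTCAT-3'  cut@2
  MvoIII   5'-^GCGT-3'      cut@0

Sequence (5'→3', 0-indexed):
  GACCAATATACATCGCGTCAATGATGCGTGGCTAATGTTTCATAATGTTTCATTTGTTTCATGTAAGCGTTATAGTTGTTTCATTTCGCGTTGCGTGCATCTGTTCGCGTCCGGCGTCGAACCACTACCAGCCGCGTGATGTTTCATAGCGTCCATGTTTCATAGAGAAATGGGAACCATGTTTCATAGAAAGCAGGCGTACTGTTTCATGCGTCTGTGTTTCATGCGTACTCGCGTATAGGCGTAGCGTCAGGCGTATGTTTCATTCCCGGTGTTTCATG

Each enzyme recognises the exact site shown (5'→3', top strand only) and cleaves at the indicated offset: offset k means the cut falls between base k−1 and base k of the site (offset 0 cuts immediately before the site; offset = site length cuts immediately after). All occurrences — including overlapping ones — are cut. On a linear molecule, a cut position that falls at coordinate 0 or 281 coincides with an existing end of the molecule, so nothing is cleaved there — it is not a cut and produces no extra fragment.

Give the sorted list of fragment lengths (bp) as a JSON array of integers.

[5,5,6,6,7,7,7,7,7,8,8,8,8,9,9,9,9,10,10,11,12,12,14,14,14,15,20,24]

Site scan:
  XjeX TGTTTCAT/2: at [35, 45, 54, 76, 139, 155, 179, 202, 217, 258, 272] ⇒ [37, 47, 56, 78, 141, 157, 181, 204, 219, 260, 274]
  MvoIII GCGT/0: at [14, 25, 66, 87, 92, 106, 113, 133, 148, 196, 210, 225, 233, 241, 246, 253] ⇒ [14, 25, 66, 87, 92, 106, 113, 133, 148, 196, 210, 225, 233, 241, 246, 253]

Pooled cuts: [14, 25, 37, 47, 56, 66, 78, 87, 92, 106, 113, 133, 141, 148, 157, 181, 196, 204, 210, 219, 225, 233, 241, 246, 253, 260, 274]

Fragment lengths:
  [0,14): 14 bp
  [14,25): 11 bp
  [25,37): 12 bp
  [37,47): 10 bp
  [47,56): 9 bp
  [56,66): 10 bp
  [66,78): 12 bp
  [78,87): 9 bp
  [87,92): 5 bp
  [92,106): 14 bp
  [106,113): 7 bp
  [113,133): 20 bp
  [133,141): 8 bp
  [141,148): 7 bp
  [148,157): 9 bp
  [157,181): 24 bp
  [181,196): 15 bp
  [196,204): 8 bp
  [204,210): 6 bp
  [210,219): 9 bp
  [219,225): 6 bp
  [225,233): 8 bp
  [233,241): 8 bp
  [241,246): 5 bp
  [246,253): 7 bp
  [253,260): 7 bp
  [260,274): 14 bp
  [274,281): 7 bp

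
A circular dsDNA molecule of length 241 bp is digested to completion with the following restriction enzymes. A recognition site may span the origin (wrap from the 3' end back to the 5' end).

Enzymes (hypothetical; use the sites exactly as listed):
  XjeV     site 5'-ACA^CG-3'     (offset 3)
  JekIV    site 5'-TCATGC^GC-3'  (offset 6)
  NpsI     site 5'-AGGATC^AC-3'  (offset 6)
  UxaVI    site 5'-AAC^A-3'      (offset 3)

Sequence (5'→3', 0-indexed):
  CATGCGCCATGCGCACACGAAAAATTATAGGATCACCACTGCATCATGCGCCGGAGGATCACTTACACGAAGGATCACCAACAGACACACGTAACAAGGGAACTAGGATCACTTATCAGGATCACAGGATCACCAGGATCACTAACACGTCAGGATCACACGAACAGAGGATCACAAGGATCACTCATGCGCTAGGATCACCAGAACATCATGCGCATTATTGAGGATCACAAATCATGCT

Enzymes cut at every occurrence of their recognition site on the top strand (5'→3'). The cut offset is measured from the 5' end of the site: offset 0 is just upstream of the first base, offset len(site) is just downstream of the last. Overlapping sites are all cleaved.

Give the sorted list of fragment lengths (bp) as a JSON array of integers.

Site scan:
  XjeV (ACACG, off=3): starts [14, 64, 86, 144, 157] → cuts [17, 67, 89, 147, 160]
  JekIV (TCATGCGC, off=6): starts [43, 184, 208, 240] → cuts [5, 49, 190, 214]
  NpsI (AGGATCAC, off=6): starts [28, 54, 70, 104, 117, 125, 134, 151, 167, 176, 193, 223] → cuts [34, 60, 76, 110, 123, 131, 140, 157, 173, 182, 199, 229]
  UxaVI (AACA, off=3): starts [79, 92, 143, 162, 204] → cuts [82, 95, 146, 165, 207]

All cut coordinates (distinct, sorted): [5, 17, 34, 49, 60, 67, 76, 82, 89, 95, 110, 123, 131, 140, 146, 147, 157, 160, 165, 173, 182, 190, 199, 207, 214, 229]

Fragments:
  5→17: 12 bp
  17→34: 17 bp
  34→49: 15 bp
  49→60: 11 bp
  60→67: 7 bp
  67→76: 9 bp
  76→82: 6 bp
  82→89: 7 bp
  89→95: 6 bp
  95→110: 15 bp
  110→123: 13 bp
  123→131: 8 bp
  131→140: 9 bp
  140→146: 6 bp
  146→147: 1 bp
  147→157: 10 bp
  157→160: 3 bp
  160→165: 5 bp
  165→173: 8 bp
  173→182: 9 bp
  182→190: 8 bp
  190→199: 9 bp
  199→207: 8 bp
  207→214: 7 bp
  214→229: 15 bp
  229→5 (wrap): 241-229+5 = 17 bp

[1,3,5,6,6,6,7,7,7,8,8,8,8,9,9,9,9,10,11,12,13,15,15,15,17,17]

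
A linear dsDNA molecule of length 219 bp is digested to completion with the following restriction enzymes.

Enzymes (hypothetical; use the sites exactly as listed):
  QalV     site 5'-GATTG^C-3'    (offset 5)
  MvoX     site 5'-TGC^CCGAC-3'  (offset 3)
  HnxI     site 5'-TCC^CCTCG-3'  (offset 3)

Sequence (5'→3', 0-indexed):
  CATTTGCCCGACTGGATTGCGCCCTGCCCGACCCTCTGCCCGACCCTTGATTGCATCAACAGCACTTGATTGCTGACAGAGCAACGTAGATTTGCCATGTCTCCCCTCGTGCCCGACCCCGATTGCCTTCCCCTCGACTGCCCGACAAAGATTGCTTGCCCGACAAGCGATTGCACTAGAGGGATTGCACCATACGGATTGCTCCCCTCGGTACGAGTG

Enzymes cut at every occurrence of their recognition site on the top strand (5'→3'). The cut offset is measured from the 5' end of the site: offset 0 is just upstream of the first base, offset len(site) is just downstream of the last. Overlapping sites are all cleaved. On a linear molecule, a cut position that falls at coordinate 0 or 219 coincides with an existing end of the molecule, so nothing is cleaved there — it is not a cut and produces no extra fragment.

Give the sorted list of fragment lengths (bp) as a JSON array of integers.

[4,5,6,7,8,8,10,12,12,13,13,14,14,14,14,14,19,32]

Site scan:
  QalV (GATTGC, off=5): starts [14, 48, 67, 120, 149, 168, 182, 196] → cuts [19, 53, 72, 125, 154, 173, 187, 201]
  MvoX (TGCCCGAC, off=3): starts [4, 24, 36, 109, 138, 156] → cuts [7, 27, 39, 112, 141, 159]
  HnxI (TCCCCTCG, off=3): starts [101, 128, 202] → cuts [104, 131, 205]

Pooled cuts: [7, 19, 27, 39, 53, 72, 104, 112, 125, 131, 141, 154, 159, 173, 187, 201, 205]

Fragments:
  [0,7): 7 bp
  [7,19): 12 bp
  [19,27): 8 bp
  [27,39): 12 bp
  [39,53): 14 bp
  [53,72): 19 bp
  [72,104): 32 bp
  [104,112): 8 bp
  [112,125): 13 bp
  [125,131): 6 bp
  [131,141): 10 bp
  [141,154): 13 bp
  [154,159): 5 bp
  [159,173): 14 bp
  [173,187): 14 bp
  [187,201): 14 bp
  [201,205): 4 bp
  [205,219): 14 bp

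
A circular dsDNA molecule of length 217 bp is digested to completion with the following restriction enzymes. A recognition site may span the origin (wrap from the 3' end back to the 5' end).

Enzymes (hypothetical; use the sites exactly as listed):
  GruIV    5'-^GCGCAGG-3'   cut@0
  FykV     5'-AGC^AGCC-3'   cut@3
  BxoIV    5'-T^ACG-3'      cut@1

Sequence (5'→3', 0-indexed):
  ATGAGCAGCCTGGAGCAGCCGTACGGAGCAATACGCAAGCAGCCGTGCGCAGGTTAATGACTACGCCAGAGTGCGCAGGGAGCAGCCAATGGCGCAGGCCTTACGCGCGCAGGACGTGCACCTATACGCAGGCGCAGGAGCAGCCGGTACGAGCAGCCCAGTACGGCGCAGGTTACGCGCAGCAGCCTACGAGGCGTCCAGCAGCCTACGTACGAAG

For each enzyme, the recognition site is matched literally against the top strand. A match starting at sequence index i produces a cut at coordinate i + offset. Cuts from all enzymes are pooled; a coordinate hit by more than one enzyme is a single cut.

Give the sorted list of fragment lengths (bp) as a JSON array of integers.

[3,4,4,5,5,6,6,6,6,7,8,8,8,9,9,10,10,10,10,11,11,12,14,16,19]

Site scan:
  GruIV (GCGCAGG, off=0): starts [46, 72, 91, 106, 131, 165] → cuts [46, 72, 91, 106, 131, 165]
  FykV (AGCAGCC, off=3): starts [3, 13, 37, 80, 138, 151, 180, 199] → cuts [6, 16, 40, 83, 141, 154, 183, 202]
  BxoIV (TACG, off=1): starts [21, 31, 61, 101, 124, 147, 161, 173, 187, 206, 210] → cuts [22, 32, 62, 102, 125, 148, 162, 174, 188, 207, 211]

All cut coordinates (distinct, sorted): [6, 16, 22, 32, 40, 46, 62, 72, 83, 91, 102, 106, 125, 131, 141, 148, 154, 162, 165, 174, 183, 188, 202, 207, 211]

Fragments:
  6→16: 10 bp
  16→22: 6 bp
  22→32: 10 bp
  32→40: 8 bp
  40→46: 6 bp
  46→62: 16 bp
  62→72: 10 bp
  72→83: 11 bp
  83→91: 8 bp
  91→102: 11 bp
  102→106: 4 bp
  106→125: 19 bp
  125→131: 6 bp
  131→141: 10 bp
  141→148: 7 bp
  148→154: 6 bp
  154→162: 8 bp
  162→165: 3 bp
  165→174: 9 bp
  174→183: 9 bp
  183→188: 5 bp
  188→202: 14 bp
  202→207: 5 bp
  207→211: 4 bp
  211→6 (wrap): 217-211+6 = 12 bp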